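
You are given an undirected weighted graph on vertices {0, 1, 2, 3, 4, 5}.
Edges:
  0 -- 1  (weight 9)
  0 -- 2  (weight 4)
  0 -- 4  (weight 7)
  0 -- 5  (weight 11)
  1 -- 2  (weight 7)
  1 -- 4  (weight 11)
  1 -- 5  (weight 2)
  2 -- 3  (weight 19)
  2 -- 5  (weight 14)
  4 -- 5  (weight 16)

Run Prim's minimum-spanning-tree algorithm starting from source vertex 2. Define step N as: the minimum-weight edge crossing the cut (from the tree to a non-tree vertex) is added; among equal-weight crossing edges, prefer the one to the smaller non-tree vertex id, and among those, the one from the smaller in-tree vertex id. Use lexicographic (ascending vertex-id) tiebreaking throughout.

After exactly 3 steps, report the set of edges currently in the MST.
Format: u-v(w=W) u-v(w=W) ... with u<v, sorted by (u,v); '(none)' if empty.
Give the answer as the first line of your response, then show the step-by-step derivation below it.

0-2(w=4) 1-2(w=7) 1-5(w=2)

step 1: add edge 0-2 (w=4); MST = {0-2(w=4)}
step 2: add edge 1-2 (w=7); MST = {0-2(w=4) 1-2(w=7)}
step 3: add edge 1-5 (w=2); MST = {0-2(w=4) 1-2(w=7) 1-5(w=2)}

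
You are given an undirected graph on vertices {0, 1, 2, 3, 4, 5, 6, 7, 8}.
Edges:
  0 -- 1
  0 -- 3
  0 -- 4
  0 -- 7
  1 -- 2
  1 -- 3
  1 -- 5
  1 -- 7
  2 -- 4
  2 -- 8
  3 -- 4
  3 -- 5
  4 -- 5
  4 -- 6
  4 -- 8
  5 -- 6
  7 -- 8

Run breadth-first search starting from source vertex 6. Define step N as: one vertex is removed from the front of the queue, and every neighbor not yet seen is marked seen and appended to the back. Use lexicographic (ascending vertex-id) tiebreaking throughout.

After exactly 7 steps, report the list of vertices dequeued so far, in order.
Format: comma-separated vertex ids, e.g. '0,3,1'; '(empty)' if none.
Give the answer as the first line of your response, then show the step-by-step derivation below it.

6,4,5,0,2,3,8

step 1: dequeue 6; queue=[4,5]; order=6
step 2: dequeue 4; queue=[5,0,2,3,8]; order=6,4
step 3: dequeue 5; queue=[0,2,3,8,1]; order=6,4,5
step 4: dequeue 0; queue=[2,3,8,1,7]; order=6,4,5,0
step 5: dequeue 2; queue=[3,8,1,7]; order=6,4,5,0,2
step 6: dequeue 3; queue=[8,1,7]; order=6,4,5,0,2,3
step 7: dequeue 8; queue=[1,7]; order=6,4,5,0,2,3,8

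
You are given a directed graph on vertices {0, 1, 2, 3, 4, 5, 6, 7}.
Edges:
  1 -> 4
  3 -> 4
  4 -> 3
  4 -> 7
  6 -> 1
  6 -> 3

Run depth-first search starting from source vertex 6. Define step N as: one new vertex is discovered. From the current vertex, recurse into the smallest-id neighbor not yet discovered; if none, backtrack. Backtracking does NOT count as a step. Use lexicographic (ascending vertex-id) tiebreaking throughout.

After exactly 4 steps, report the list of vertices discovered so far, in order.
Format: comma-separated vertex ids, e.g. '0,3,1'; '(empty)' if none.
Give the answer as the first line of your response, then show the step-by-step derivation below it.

6,1,4,3

step 1: discover 6; path=6; order=6
step 2: discover 1; path=6>1; order=6,1
step 3: discover 4; path=6>1>4; order=6,1,4
step 4: discover 3; path=6>1>4>3; order=6,1,4,3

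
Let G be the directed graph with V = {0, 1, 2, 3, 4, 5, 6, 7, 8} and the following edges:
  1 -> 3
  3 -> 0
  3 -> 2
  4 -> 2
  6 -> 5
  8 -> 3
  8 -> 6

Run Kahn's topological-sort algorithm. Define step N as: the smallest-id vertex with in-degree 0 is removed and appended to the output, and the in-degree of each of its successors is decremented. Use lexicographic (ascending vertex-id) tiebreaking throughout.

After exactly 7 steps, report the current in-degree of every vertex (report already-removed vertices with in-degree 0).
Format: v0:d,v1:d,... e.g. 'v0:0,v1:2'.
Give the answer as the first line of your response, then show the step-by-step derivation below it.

v0:0,v1:0,v2:0,v3:0,v4:0,v5:1,v6:0,v7:0,v8:0

step 1: output 1; order=[1]; indeg=(1,0,2,1,0,1,1,0,0)
step 2: output 4; order=[1,4]; indeg=(1,0,1,1,0,1,1,0,0)
step 3: output 7; order=[1,4,7]; indeg=(1,0,1,1,0,1,1,0,0)
step 4: output 8; order=[1,4,7,8]; indeg=(1,0,1,0,0,1,0,0,0)
step 5: output 3; order=[1,4,7,8,3]; indeg=(0,0,0,0,0,1,0,0,0)
step 6: output 0; order=[1,4,7,8,3,0]; indeg=(0,0,0,0,0,1,0,0,0)
step 7: output 2; order=[1,4,7,8,3,0,2]; indeg=(0,0,0,0,0,1,0,0,0)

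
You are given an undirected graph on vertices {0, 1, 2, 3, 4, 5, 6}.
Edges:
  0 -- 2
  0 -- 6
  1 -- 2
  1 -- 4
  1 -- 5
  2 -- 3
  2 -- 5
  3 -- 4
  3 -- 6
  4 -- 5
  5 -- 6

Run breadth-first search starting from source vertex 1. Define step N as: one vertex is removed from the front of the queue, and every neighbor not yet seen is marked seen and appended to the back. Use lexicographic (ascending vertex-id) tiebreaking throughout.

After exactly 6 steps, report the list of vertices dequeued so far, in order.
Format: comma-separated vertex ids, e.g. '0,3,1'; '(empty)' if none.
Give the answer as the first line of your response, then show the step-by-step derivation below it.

1,2,4,5,0,3

step 1: dequeue 1; queue=[2,4,5]; order=1
step 2: dequeue 2; queue=[4,5,0,3]; order=1,2
step 3: dequeue 4; queue=[5,0,3]; order=1,2,4
step 4: dequeue 5; queue=[0,3,6]; order=1,2,4,5
step 5: dequeue 0; queue=[3,6]; order=1,2,4,5,0
step 6: dequeue 3; queue=[6]; order=1,2,4,5,0,3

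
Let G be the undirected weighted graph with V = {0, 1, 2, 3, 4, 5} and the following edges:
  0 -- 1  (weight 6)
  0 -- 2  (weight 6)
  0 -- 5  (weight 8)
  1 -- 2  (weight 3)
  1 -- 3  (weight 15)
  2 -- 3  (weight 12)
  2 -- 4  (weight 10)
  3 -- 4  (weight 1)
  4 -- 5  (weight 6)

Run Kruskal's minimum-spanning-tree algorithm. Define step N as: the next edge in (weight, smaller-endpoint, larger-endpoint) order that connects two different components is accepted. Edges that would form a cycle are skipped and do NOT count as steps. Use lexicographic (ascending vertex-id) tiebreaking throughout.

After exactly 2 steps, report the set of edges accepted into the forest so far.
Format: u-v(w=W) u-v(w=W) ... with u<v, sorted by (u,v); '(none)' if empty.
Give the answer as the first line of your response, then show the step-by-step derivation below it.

1-2(w=3) 3-4(w=1)

step 1: add edge 3-4 (w=1); MST = {3-4(w=1)}
step 2: add edge 1-2 (w=3); MST = {1-2(w=3) 3-4(w=1)}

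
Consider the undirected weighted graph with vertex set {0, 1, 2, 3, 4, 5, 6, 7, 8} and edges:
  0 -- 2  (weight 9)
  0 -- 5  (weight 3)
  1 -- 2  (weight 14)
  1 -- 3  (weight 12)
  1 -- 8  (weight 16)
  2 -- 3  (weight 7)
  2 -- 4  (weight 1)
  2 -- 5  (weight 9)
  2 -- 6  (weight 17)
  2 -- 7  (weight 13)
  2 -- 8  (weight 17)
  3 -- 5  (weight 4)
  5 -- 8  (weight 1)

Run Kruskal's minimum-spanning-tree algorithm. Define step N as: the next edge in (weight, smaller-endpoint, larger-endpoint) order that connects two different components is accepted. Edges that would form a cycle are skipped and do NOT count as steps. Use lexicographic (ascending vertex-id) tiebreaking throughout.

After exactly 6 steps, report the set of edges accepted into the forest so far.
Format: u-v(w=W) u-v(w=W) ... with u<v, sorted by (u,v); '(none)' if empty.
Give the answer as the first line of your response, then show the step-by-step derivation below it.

0-5(w=3) 1-3(w=12) 2-3(w=7) 2-4(w=1) 3-5(w=4) 5-8(w=1)

step 1: add edge 2-4 (w=1); MST = {2-4(w=1)}
step 2: add edge 5-8 (w=1); MST = {2-4(w=1) 5-8(w=1)}
step 3: add edge 0-5 (w=3); MST = {0-5(w=3) 2-4(w=1) 5-8(w=1)}
step 4: add edge 3-5 (w=4); MST = {0-5(w=3) 2-4(w=1) 3-5(w=4) 5-8(w=1)}
step 5: add edge 2-3 (w=7); MST = {0-5(w=3) 2-3(w=7) 2-4(w=1) 3-5(w=4) 5-8(w=1)}
step 6: add edge 1-3 (w=12); MST = {0-5(w=3) 1-3(w=12) 2-3(w=7) 2-4(w=1) 3-5(w=4) 5-8(w=1)}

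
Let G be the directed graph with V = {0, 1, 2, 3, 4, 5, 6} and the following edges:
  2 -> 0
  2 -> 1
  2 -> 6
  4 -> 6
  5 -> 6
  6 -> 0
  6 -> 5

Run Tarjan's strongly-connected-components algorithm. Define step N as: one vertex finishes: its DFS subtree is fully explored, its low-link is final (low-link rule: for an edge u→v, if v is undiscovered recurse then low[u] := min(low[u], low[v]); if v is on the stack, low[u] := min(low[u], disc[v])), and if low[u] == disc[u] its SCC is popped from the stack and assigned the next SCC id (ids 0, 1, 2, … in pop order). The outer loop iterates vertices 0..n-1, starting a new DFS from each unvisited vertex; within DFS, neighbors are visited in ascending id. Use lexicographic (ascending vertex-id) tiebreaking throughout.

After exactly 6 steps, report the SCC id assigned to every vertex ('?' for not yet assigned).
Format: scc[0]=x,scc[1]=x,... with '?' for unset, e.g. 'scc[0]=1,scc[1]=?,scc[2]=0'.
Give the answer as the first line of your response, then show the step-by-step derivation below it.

scc[0]=0,scc[1]=1,scc[2]=3,scc[3]=4,scc[4]=?,scc[5]=2,scc[6]=2

step 1: low=(low[0]=0,low[1]=?,low[2]=?,low[3]=?,low[4]=?,low[5]=?,low[6]=?); scc=(scc[0]=0,scc[1]=?,scc[2]=?,scc[3]=?,scc[4]=?,scc[5]=?,scc[6]=?)
step 2: low=(low[0]=0,low[1]=1,low[2]=?,low[3]=?,low[4]=?,low[5]=?,low[6]=?); scc=(scc[0]=0,scc[1]=1,scc[2]=?,scc[3]=?,scc[4]=?,scc[5]=?,scc[6]=?)
step 3: low=(low[0]=0,low[1]=1,low[2]=2,low[3]=?,low[4]=?,low[5]=3,low[6]=3); scc=(scc[0]=0,scc[1]=1,scc[2]=?,scc[3]=?,scc[4]=?,scc[5]=?,scc[6]=?)
step 4: low=(low[0]=0,low[1]=1,low[2]=2,low[3]=?,low[4]=?,low[5]=3,low[6]=3); scc=(scc[0]=0,scc[1]=1,scc[2]=?,scc[3]=?,scc[4]=?,scc[5]=2,scc[6]=2)
step 5: low=(low[0]=0,low[1]=1,low[2]=2,low[3]=?,low[4]=?,low[5]=3,low[6]=3); scc=(scc[0]=0,scc[1]=1,scc[2]=3,scc[3]=?,scc[4]=?,scc[5]=2,scc[6]=2)
step 6: low=(low[0]=0,low[1]=1,low[2]=2,low[3]=5,low[4]=?,low[5]=3,low[6]=3); scc=(scc[0]=0,scc[1]=1,scc[2]=3,scc[3]=4,scc[4]=?,scc[5]=2,scc[6]=2)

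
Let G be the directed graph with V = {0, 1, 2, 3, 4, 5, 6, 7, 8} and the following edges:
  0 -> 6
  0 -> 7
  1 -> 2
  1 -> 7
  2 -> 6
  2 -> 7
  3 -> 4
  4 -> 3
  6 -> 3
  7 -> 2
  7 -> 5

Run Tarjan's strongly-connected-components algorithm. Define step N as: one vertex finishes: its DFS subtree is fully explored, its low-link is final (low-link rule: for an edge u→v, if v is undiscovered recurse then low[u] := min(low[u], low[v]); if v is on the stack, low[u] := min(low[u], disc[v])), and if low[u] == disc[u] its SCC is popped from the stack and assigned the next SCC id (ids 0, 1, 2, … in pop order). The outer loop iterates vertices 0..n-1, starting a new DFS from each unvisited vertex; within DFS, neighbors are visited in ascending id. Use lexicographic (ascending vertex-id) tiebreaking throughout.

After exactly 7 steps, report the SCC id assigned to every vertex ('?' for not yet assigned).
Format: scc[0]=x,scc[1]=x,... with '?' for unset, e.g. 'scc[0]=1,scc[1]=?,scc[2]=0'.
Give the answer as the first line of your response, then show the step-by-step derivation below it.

scc[0]=4,scc[1]=?,scc[2]=3,scc[3]=0,scc[4]=0,scc[5]=2,scc[6]=1,scc[7]=3,scc[8]=?

step 1: low=(low[0]=0,low[1]=?,low[2]=?,low[3]=2,low[4]=2,low[5]=?,low[6]=1,low[7]=?,low[8]=?); scc=(scc[0]=?,scc[1]=?,scc[2]=?,scc[3]=?,scc[4]=?,scc[5]=?,scc[6]=?,scc[7]=?,scc[8]=?)
step 2: low=(low[0]=0,low[1]=?,low[2]=?,low[3]=2,low[4]=2,low[5]=?,low[6]=1,low[7]=?,low[8]=?); scc=(scc[0]=?,scc[1]=?,scc[2]=?,scc[3]=0,scc[4]=0,scc[5]=?,scc[6]=?,scc[7]=?,scc[8]=?)
step 3: low=(low[0]=0,low[1]=?,low[2]=?,low[3]=2,low[4]=2,low[5]=?,low[6]=1,low[7]=?,low[8]=?); scc=(scc[0]=?,scc[1]=?,scc[2]=?,scc[3]=0,scc[4]=0,scc[5]=?,scc[6]=1,scc[7]=?,scc[8]=?)
step 4: low=(low[0]=0,low[1]=?,low[2]=4,low[3]=2,low[4]=2,low[5]=?,low[6]=1,low[7]=4,low[8]=?); scc=(scc[0]=?,scc[1]=?,scc[2]=?,scc[3]=0,scc[4]=0,scc[5]=?,scc[6]=1,scc[7]=?,scc[8]=?)
step 5: low=(low[0]=0,low[1]=?,low[2]=4,low[3]=2,low[4]=2,low[5]=6,low[6]=1,low[7]=4,low[8]=?); scc=(scc[0]=?,scc[1]=?,scc[2]=?,scc[3]=0,scc[4]=0,scc[5]=2,scc[6]=1,scc[7]=?,scc[8]=?)
step 6: low=(low[0]=0,low[1]=?,low[2]=4,low[3]=2,low[4]=2,low[5]=6,low[6]=1,low[7]=4,low[8]=?); scc=(scc[0]=?,scc[1]=?,scc[2]=3,scc[3]=0,scc[4]=0,scc[5]=2,scc[6]=1,scc[7]=3,scc[8]=?)
step 7: low=(low[0]=0,low[1]=?,low[2]=4,low[3]=2,low[4]=2,low[5]=6,low[6]=1,low[7]=4,low[8]=?); scc=(scc[0]=4,scc[1]=?,scc[2]=3,scc[3]=0,scc[4]=0,scc[5]=2,scc[6]=1,scc[7]=3,scc[8]=?)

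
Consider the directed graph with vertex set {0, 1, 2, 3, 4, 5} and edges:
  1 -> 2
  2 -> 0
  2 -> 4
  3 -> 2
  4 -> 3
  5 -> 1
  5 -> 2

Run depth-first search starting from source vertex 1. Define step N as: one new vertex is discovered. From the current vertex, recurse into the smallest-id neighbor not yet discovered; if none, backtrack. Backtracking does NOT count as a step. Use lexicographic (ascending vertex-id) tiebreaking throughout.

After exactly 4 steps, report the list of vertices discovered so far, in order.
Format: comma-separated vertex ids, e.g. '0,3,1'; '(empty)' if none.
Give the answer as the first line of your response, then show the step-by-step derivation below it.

1,2,0,4

step 1: discover 1; path=1; order=1
step 2: discover 2; path=1>2; order=1,2
step 3: discover 0; path=1>2>0; order=1,2,0
step 4: discover 4; path=1>2>4; order=1,2,0,4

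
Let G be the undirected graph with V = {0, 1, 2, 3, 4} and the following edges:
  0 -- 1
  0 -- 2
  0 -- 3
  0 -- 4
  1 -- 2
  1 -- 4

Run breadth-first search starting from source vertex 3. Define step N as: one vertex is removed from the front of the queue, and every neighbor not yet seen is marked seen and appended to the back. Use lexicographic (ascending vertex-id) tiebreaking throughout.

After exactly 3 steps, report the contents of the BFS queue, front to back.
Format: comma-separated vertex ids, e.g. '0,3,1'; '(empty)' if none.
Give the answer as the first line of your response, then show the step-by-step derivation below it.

2,4

step 1: dequeue 3; queue=[0]; order=3
step 2: dequeue 0; queue=[1,2,4]; order=3,0
step 3: dequeue 1; queue=[2,4]; order=3,0,1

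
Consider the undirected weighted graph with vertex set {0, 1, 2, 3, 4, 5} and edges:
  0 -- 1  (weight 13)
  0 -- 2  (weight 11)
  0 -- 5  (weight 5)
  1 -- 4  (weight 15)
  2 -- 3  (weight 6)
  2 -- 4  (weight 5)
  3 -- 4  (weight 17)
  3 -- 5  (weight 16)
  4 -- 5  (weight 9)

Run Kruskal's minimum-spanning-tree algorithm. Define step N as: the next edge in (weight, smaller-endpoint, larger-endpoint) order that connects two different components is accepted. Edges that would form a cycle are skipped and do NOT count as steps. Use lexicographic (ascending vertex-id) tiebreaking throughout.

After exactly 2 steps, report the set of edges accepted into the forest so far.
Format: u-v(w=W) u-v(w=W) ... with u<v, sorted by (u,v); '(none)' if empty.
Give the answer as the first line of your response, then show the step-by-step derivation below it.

0-5(w=5) 2-4(w=5)

step 1: add edge 0-5 (w=5); MST = {0-5(w=5)}
step 2: add edge 2-4 (w=5); MST = {0-5(w=5) 2-4(w=5)}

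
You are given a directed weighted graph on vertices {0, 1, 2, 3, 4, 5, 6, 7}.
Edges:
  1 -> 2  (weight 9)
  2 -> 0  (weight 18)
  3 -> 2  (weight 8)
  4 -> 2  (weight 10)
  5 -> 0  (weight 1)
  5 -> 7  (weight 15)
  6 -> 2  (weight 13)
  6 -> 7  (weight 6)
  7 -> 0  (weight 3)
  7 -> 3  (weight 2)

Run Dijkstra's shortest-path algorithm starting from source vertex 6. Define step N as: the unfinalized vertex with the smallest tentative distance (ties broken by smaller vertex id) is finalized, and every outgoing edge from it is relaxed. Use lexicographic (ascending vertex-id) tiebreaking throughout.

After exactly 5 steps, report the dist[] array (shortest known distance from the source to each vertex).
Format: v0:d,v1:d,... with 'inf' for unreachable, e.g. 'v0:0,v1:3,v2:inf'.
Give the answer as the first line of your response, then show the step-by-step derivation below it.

v0:9,v1:inf,v2:13,v3:8,v4:inf,v5:inf,v6:0,v7:6

step 1: dist = v0:inf,v1:inf,v2:13,v3:inf,v4:inf,v5:inf,v6:0,v7:6
step 2: dist = v0:9,v1:inf,v2:13,v3:8,v4:inf,v5:inf,v6:0,v7:6
step 3: dist = v0:9,v1:inf,v2:13,v3:8,v4:inf,v5:inf,v6:0,v7:6
step 4: dist = v0:9,v1:inf,v2:13,v3:8,v4:inf,v5:inf,v6:0,v7:6
step 5: dist = v0:9,v1:inf,v2:13,v3:8,v4:inf,v5:inf,v6:0,v7:6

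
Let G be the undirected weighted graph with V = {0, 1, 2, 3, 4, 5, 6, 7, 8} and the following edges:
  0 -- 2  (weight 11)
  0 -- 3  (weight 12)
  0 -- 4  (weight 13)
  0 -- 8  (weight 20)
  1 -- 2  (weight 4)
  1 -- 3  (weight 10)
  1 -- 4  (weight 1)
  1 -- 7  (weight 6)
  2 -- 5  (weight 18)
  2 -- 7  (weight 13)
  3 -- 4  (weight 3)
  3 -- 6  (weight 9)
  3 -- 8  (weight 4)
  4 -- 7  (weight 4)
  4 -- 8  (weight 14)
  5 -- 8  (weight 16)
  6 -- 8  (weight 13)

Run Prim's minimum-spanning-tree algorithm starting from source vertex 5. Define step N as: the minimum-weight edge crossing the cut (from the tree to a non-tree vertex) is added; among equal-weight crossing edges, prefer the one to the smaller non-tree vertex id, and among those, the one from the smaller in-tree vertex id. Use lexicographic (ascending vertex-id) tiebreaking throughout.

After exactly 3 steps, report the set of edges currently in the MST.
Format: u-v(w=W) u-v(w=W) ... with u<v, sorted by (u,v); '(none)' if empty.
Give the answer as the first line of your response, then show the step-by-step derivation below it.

3-4(w=3) 3-8(w=4) 5-8(w=16)

step 1: add edge 5-8 (w=16); MST = {5-8(w=16)}
step 2: add edge 3-8 (w=4); MST = {3-8(w=4) 5-8(w=16)}
step 3: add edge 3-4 (w=3); MST = {3-4(w=3) 3-8(w=4) 5-8(w=16)}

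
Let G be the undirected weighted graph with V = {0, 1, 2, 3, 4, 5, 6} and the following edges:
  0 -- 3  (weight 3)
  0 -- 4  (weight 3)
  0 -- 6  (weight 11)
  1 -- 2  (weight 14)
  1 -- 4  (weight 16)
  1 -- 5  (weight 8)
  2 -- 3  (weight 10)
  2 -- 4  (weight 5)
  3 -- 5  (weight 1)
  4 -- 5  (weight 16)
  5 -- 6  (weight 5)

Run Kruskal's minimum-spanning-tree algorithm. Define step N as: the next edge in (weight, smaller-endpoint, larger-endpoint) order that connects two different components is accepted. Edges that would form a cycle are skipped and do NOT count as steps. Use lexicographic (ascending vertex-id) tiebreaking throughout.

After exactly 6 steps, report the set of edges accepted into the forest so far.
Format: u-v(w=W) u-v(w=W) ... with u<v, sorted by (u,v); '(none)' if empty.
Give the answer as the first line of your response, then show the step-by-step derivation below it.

0-3(w=3) 0-4(w=3) 1-5(w=8) 2-4(w=5) 3-5(w=1) 5-6(w=5)

step 1: add edge 3-5 (w=1); MST = {3-5(w=1)}
step 2: add edge 0-3 (w=3); MST = {0-3(w=3) 3-5(w=1)}
step 3: add edge 0-4 (w=3); MST = {0-3(w=3) 0-4(w=3) 3-5(w=1)}
step 4: add edge 2-4 (w=5); MST = {0-3(w=3) 0-4(w=3) 2-4(w=5) 3-5(w=1)}
step 5: add edge 5-6 (w=5); MST = {0-3(w=3) 0-4(w=3) 2-4(w=5) 3-5(w=1) 5-6(w=5)}
step 6: add edge 1-5 (w=8); MST = {0-3(w=3) 0-4(w=3) 1-5(w=8) 2-4(w=5) 3-5(w=1) 5-6(w=5)}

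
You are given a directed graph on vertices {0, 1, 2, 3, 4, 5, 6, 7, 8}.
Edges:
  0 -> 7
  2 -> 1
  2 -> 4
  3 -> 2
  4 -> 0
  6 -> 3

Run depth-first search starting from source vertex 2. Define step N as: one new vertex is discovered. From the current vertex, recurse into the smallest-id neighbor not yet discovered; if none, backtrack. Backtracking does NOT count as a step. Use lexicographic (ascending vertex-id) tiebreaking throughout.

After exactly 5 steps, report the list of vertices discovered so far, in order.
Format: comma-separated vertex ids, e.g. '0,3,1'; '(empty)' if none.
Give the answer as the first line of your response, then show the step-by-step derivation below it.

2,1,4,0,7

step 1: discover 2; path=2; order=2
step 2: discover 1; path=2>1; order=2,1
step 3: discover 4; path=2>4; order=2,1,4
step 4: discover 0; path=2>4>0; order=2,1,4,0
step 5: discover 7; path=2>4>0>7; order=2,1,4,0,7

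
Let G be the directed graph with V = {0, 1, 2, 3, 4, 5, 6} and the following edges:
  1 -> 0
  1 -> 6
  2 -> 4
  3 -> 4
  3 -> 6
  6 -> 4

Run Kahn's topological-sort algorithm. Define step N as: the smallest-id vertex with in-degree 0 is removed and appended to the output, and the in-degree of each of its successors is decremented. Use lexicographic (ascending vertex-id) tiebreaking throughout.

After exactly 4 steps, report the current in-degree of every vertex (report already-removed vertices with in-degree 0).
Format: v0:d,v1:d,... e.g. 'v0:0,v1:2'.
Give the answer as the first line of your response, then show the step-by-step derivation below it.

v0:0,v1:0,v2:0,v3:0,v4:1,v5:0,v6:0

step 1: output 1; order=[1]; indeg=(0,0,0,0,3,0,1)
step 2: output 0; order=[1,0]; indeg=(0,0,0,0,3,0,1)
step 3: output 2; order=[1,0,2]; indeg=(0,0,0,0,2,0,1)
step 4: output 3; order=[1,0,2,3]; indeg=(0,0,0,0,1,0,0)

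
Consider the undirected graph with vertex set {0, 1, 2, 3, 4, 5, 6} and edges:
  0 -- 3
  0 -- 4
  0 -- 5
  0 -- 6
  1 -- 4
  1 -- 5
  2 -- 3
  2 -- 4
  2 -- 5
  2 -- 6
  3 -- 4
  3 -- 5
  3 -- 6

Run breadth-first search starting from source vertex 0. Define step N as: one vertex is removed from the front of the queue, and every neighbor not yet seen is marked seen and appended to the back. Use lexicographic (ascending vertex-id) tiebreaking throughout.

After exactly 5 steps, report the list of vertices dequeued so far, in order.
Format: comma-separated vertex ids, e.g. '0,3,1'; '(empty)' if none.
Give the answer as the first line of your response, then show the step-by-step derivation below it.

0,3,4,5,6

step 1: dequeue 0; queue=[3,4,5,6]; order=0
step 2: dequeue 3; queue=[4,5,6,2]; order=0,3
step 3: dequeue 4; queue=[5,6,2,1]; order=0,3,4
step 4: dequeue 5; queue=[6,2,1]; order=0,3,4,5
step 5: dequeue 6; queue=[2,1]; order=0,3,4,5,6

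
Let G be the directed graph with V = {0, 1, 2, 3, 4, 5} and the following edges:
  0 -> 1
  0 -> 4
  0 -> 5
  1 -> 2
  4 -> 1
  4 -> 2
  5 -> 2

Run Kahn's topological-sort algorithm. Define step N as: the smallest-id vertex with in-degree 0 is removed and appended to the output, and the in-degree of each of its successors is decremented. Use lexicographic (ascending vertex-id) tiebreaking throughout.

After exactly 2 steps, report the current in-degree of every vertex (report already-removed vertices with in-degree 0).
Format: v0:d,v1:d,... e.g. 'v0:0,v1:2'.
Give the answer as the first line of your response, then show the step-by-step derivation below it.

v0:0,v1:1,v2:3,v3:0,v4:0,v5:0

step 1: output 0; order=[0]; indeg=(0,1,3,0,0,0)
step 2: output 3; order=[0,3]; indeg=(0,1,3,0,0,0)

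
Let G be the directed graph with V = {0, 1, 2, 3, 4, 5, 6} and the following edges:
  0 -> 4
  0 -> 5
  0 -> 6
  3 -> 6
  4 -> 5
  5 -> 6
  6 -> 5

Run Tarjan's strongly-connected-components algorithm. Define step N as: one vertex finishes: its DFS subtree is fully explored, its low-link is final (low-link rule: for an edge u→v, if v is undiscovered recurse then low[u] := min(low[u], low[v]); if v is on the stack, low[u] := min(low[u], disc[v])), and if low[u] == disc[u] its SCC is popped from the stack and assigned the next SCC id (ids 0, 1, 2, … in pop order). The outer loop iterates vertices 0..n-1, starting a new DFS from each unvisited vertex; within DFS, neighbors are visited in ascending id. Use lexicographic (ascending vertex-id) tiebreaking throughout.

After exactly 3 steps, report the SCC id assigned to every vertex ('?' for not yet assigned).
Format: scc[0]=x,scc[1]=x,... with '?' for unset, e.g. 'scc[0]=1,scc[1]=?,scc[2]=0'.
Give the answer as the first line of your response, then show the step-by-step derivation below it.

scc[0]=?,scc[1]=?,scc[2]=?,scc[3]=?,scc[4]=1,scc[5]=0,scc[6]=0

step 1: low=(low[0]=0,low[1]=?,low[2]=?,low[3]=?,low[4]=1,low[5]=2,low[6]=2); scc=(scc[0]=?,scc[1]=?,scc[2]=?,scc[3]=?,scc[4]=?,scc[5]=?,scc[6]=?)
step 2: low=(low[0]=0,low[1]=?,low[2]=?,low[3]=?,low[4]=1,low[5]=2,low[6]=2); scc=(scc[0]=?,scc[1]=?,scc[2]=?,scc[3]=?,scc[4]=?,scc[5]=0,scc[6]=0)
step 3: low=(low[0]=0,low[1]=?,low[2]=?,low[3]=?,low[4]=1,low[5]=2,low[6]=2); scc=(scc[0]=?,scc[1]=?,scc[2]=?,scc[3]=?,scc[4]=1,scc[5]=0,scc[6]=0)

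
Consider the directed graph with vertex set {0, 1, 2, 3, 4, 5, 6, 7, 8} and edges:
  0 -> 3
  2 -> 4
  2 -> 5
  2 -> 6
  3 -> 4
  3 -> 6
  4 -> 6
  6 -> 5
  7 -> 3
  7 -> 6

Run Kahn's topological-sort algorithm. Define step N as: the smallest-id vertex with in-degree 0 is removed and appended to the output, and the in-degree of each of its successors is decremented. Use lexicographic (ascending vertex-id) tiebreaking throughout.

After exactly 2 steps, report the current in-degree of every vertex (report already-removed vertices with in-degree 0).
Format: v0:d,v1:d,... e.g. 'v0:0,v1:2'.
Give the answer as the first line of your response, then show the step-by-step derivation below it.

v0:0,v1:0,v2:0,v3:1,v4:2,v5:2,v6:4,v7:0,v8:0

step 1: output 0; order=[0]; indeg=(0,0,0,1,2,2,4,0,0)
step 2: output 1; order=[0,1]; indeg=(0,0,0,1,2,2,4,0,0)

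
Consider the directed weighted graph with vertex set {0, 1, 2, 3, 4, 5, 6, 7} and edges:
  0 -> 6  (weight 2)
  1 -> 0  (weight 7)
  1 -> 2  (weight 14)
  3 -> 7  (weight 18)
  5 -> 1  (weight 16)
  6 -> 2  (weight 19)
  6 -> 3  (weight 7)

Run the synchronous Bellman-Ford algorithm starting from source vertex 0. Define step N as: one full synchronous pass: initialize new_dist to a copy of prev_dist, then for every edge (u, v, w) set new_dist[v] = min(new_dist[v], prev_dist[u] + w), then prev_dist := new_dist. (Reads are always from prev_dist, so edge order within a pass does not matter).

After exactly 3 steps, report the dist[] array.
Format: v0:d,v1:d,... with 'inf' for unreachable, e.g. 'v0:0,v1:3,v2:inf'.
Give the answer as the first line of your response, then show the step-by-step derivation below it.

v0:0,v1:inf,v2:21,v3:9,v4:inf,v5:inf,v6:2,v7:27

step 1: dist = v0:0,v1:inf,v2:inf,v3:inf,v4:inf,v5:inf,v6:2,v7:inf
step 2: dist = v0:0,v1:inf,v2:21,v3:9,v4:inf,v5:inf,v6:2,v7:inf
step 3: dist = v0:0,v1:inf,v2:21,v3:9,v4:inf,v5:inf,v6:2,v7:27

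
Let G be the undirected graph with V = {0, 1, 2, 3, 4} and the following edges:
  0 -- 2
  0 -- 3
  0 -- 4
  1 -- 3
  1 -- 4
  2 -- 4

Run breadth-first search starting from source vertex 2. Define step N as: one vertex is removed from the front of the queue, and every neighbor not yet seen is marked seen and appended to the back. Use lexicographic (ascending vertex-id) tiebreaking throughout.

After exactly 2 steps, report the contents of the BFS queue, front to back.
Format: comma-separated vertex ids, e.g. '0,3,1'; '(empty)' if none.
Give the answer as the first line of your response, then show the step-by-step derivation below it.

4,3

step 1: dequeue 2; queue=[0,4]; order=2
step 2: dequeue 0; queue=[4,3]; order=2,0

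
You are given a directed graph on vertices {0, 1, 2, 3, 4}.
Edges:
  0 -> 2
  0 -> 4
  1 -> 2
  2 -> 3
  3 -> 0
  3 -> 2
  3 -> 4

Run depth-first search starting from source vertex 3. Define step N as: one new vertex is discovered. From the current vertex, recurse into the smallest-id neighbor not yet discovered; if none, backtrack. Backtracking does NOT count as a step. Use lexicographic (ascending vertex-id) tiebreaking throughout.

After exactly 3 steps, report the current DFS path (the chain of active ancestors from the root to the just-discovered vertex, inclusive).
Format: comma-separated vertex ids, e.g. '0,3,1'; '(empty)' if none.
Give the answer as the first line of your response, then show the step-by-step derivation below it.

3,0,2

step 1: discover 3; path=3; order=3
step 2: discover 0; path=3>0; order=3,0
step 3: discover 2; path=3>0>2; order=3,0,2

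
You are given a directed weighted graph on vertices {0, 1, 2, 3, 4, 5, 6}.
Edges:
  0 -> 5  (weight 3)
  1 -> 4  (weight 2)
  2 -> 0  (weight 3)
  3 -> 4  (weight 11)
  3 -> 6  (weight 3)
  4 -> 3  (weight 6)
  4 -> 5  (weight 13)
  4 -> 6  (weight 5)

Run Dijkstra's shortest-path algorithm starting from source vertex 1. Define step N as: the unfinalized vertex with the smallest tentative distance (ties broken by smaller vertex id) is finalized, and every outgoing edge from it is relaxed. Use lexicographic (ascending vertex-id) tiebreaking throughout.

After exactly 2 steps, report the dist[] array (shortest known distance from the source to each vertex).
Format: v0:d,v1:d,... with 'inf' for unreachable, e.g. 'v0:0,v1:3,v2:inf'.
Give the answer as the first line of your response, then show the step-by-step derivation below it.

v0:inf,v1:0,v2:inf,v3:8,v4:2,v5:15,v6:7

step 1: dist = v0:inf,v1:0,v2:inf,v3:inf,v4:2,v5:inf,v6:inf
step 2: dist = v0:inf,v1:0,v2:inf,v3:8,v4:2,v5:15,v6:7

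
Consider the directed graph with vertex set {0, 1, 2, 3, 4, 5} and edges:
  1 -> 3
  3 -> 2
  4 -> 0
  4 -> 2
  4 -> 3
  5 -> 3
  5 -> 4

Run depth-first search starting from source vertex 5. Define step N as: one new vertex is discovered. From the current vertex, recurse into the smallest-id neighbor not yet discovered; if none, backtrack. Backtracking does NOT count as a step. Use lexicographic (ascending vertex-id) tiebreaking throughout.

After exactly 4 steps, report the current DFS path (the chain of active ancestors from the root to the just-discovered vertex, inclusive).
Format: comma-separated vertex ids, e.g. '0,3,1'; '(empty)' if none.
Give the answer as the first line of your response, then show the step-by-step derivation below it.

5,4

step 1: discover 5; path=5; order=5
step 2: discover 3; path=5>3; order=5,3
step 3: discover 2; path=5>3>2; order=5,3,2
step 4: discover 4; path=5>4; order=5,3,2,4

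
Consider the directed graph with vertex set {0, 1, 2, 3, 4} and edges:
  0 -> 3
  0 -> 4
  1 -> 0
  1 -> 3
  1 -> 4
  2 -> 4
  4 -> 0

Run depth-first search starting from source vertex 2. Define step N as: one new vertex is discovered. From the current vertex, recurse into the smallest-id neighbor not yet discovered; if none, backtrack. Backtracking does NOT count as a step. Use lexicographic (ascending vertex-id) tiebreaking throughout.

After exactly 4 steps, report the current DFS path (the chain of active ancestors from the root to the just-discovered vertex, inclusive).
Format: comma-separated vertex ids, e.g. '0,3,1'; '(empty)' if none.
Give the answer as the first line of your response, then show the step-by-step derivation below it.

2,4,0,3

step 1: discover 2; path=2; order=2
step 2: discover 4; path=2>4; order=2,4
step 3: discover 0; path=2>4>0; order=2,4,0
step 4: discover 3; path=2>4>0>3; order=2,4,0,3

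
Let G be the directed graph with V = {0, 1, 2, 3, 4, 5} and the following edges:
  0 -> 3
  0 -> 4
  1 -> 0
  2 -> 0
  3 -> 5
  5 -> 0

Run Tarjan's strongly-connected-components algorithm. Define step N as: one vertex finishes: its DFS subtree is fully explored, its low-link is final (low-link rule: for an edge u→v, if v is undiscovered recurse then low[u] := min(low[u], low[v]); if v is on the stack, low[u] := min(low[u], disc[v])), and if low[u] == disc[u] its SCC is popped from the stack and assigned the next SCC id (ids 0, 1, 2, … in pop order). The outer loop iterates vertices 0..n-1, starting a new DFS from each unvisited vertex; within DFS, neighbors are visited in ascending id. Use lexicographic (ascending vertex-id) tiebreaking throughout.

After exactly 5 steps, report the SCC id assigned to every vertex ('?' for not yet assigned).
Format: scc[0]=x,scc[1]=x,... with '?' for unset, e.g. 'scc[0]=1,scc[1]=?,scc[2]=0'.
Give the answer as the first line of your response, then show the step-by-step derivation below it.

scc[0]=1,scc[1]=2,scc[2]=?,scc[3]=1,scc[4]=0,scc[5]=1

step 1: low=(low[0]=0,low[1]=?,low[2]=?,low[3]=1,low[4]=?,low[5]=0); scc=(scc[0]=?,scc[1]=?,scc[2]=?,scc[3]=?,scc[4]=?,scc[5]=?)
step 2: low=(low[0]=0,low[1]=?,low[2]=?,low[3]=0,low[4]=?,low[5]=0); scc=(scc[0]=?,scc[1]=?,scc[2]=?,scc[3]=?,scc[4]=?,scc[5]=?)
step 3: low=(low[0]=0,low[1]=?,low[2]=?,low[3]=0,low[4]=3,low[5]=0); scc=(scc[0]=?,scc[1]=?,scc[2]=?,scc[3]=?,scc[4]=0,scc[5]=?)
step 4: low=(low[0]=0,low[1]=?,low[2]=?,low[3]=0,low[4]=3,low[5]=0); scc=(scc[0]=1,scc[1]=?,scc[2]=?,scc[3]=1,scc[4]=0,scc[5]=1)
step 5: low=(low[0]=0,low[1]=4,low[2]=?,low[3]=0,low[4]=3,low[5]=0); scc=(scc[0]=1,scc[1]=2,scc[2]=?,scc[3]=1,scc[4]=0,scc[5]=1)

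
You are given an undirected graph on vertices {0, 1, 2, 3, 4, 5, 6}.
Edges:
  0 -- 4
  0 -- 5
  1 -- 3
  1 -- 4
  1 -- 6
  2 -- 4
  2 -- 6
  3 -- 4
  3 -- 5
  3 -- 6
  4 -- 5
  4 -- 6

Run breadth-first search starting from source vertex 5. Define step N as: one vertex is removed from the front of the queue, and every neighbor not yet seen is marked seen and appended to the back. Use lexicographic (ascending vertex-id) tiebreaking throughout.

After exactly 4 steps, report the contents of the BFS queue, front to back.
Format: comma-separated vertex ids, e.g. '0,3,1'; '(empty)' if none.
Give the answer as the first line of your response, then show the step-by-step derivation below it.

1,6,2

step 1: dequeue 5; queue=[0,3,4]; order=5
step 2: dequeue 0; queue=[3,4]; order=5,0
step 3: dequeue 3; queue=[4,1,6]; order=5,0,3
step 4: dequeue 4; queue=[1,6,2]; order=5,0,3,4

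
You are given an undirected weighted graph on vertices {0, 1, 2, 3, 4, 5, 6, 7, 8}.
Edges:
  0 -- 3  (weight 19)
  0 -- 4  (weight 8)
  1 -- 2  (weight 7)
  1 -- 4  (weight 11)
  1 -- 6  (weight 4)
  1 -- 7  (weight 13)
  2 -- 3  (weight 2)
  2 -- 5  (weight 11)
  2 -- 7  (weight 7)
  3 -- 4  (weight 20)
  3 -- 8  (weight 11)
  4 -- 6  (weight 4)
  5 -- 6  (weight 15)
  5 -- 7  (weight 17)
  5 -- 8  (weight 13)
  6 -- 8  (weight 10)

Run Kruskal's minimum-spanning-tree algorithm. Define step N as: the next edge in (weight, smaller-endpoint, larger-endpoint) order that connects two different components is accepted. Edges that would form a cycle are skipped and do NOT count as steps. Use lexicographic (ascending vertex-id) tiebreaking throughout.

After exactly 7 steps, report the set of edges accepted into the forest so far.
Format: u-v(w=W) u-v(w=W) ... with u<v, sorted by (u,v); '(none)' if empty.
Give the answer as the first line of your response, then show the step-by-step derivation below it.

0-4(w=8) 1-2(w=7) 1-6(w=4) 2-3(w=2) 2-7(w=7) 4-6(w=4) 6-8(w=10)

step 1: add edge 2-3 (w=2); MST = {2-3(w=2)}
step 2: add edge 1-6 (w=4); MST = {1-6(w=4) 2-3(w=2)}
step 3: add edge 4-6 (w=4); MST = {1-6(w=4) 2-3(w=2) 4-6(w=4)}
step 4: add edge 1-2 (w=7); MST = {1-2(w=7) 1-6(w=4) 2-3(w=2) 4-6(w=4)}
step 5: add edge 2-7 (w=7); MST = {1-2(w=7) 1-6(w=4) 2-3(w=2) 2-7(w=7) 4-6(w=4)}
step 6: add edge 0-4 (w=8); MST = {0-4(w=8) 1-2(w=7) 1-6(w=4) 2-3(w=2) 2-7(w=7) 4-6(w=4)}
step 7: add edge 6-8 (w=10); MST = {0-4(w=8) 1-2(w=7) 1-6(w=4) 2-3(w=2) 2-7(w=7) 4-6(w=4) 6-8(w=10)}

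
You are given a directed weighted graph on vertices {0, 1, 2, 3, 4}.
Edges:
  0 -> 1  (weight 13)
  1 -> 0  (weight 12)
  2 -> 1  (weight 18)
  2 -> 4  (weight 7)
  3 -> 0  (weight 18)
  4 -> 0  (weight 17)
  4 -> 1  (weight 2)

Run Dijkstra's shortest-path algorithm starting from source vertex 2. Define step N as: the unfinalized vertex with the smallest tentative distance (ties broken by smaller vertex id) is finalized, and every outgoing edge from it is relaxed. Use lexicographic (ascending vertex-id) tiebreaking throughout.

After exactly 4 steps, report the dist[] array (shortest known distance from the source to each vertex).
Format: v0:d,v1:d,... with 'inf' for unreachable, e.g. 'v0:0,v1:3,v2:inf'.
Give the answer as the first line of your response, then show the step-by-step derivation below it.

v0:21,v1:9,v2:0,v3:inf,v4:7

step 1: dist = v0:inf,v1:18,v2:0,v3:inf,v4:7
step 2: dist = v0:24,v1:9,v2:0,v3:inf,v4:7
step 3: dist = v0:21,v1:9,v2:0,v3:inf,v4:7
step 4: dist = v0:21,v1:9,v2:0,v3:inf,v4:7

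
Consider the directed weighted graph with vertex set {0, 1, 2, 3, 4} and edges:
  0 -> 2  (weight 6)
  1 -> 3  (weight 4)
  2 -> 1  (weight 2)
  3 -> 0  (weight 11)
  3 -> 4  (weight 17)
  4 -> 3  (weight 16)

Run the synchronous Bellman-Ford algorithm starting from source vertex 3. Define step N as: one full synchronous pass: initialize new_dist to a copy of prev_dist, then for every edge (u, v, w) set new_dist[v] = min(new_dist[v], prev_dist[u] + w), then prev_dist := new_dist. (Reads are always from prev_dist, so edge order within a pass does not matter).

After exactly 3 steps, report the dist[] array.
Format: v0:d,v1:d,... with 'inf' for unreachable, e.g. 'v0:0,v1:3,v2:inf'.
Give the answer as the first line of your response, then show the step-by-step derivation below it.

v0:11,v1:19,v2:17,v3:0,v4:17

step 1: dist = v0:11,v1:inf,v2:inf,v3:0,v4:17
step 2: dist = v0:11,v1:inf,v2:17,v3:0,v4:17
step 3: dist = v0:11,v1:19,v2:17,v3:0,v4:17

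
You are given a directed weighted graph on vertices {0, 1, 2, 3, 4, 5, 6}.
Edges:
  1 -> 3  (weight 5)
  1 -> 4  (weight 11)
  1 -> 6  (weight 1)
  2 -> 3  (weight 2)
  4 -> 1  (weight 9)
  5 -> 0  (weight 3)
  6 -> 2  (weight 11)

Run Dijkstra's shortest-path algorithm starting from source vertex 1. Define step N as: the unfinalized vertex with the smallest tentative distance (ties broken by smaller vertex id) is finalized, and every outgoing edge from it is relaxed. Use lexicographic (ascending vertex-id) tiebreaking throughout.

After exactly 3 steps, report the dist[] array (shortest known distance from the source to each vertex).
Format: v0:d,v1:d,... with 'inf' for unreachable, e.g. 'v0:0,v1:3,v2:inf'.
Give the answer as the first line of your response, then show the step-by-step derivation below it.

v0:inf,v1:0,v2:12,v3:5,v4:11,v5:inf,v6:1

step 1: dist = v0:inf,v1:0,v2:inf,v3:5,v4:11,v5:inf,v6:1
step 2: dist = v0:inf,v1:0,v2:12,v3:5,v4:11,v5:inf,v6:1
step 3: dist = v0:inf,v1:0,v2:12,v3:5,v4:11,v5:inf,v6:1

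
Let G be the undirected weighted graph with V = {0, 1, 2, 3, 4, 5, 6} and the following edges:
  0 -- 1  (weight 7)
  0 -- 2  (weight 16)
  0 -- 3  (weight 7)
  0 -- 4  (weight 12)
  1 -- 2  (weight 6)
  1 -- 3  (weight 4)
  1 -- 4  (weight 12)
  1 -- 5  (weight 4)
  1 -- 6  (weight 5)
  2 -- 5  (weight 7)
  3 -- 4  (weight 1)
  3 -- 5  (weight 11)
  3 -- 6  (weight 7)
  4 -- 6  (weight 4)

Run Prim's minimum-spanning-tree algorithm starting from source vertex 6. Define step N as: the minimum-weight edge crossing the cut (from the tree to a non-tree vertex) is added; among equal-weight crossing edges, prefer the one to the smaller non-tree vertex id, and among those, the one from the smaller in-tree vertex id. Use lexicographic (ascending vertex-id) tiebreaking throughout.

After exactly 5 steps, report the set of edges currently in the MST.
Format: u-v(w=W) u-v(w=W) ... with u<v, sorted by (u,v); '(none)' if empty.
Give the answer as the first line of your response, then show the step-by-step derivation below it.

1-2(w=6) 1-3(w=4) 1-5(w=4) 3-4(w=1) 4-6(w=4)

step 1: add edge 4-6 (w=4); MST = {4-6(w=4)}
step 2: add edge 3-4 (w=1); MST = {3-4(w=1) 4-6(w=4)}
step 3: add edge 1-3 (w=4); MST = {1-3(w=4) 3-4(w=1) 4-6(w=4)}
step 4: add edge 1-5 (w=4); MST = {1-3(w=4) 1-5(w=4) 3-4(w=1) 4-6(w=4)}
step 5: add edge 1-2 (w=6); MST = {1-2(w=6) 1-3(w=4) 1-5(w=4) 3-4(w=1) 4-6(w=4)}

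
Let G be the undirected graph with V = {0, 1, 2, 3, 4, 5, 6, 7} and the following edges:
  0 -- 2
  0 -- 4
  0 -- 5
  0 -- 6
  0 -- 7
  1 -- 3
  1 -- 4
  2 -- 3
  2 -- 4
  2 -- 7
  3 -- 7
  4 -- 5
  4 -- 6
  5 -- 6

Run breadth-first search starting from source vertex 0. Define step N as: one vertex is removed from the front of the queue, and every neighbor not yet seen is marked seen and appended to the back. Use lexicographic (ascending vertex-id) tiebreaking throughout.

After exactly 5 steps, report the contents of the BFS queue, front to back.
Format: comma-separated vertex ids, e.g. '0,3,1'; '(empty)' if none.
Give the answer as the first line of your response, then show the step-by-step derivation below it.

7,3,1

step 1: dequeue 0; queue=[2,4,5,6,7]; order=0
step 2: dequeue 2; queue=[4,5,6,7,3]; order=0,2
step 3: dequeue 4; queue=[5,6,7,3,1]; order=0,2,4
step 4: dequeue 5; queue=[6,7,3,1]; order=0,2,4,5
step 5: dequeue 6; queue=[7,3,1]; order=0,2,4,5,6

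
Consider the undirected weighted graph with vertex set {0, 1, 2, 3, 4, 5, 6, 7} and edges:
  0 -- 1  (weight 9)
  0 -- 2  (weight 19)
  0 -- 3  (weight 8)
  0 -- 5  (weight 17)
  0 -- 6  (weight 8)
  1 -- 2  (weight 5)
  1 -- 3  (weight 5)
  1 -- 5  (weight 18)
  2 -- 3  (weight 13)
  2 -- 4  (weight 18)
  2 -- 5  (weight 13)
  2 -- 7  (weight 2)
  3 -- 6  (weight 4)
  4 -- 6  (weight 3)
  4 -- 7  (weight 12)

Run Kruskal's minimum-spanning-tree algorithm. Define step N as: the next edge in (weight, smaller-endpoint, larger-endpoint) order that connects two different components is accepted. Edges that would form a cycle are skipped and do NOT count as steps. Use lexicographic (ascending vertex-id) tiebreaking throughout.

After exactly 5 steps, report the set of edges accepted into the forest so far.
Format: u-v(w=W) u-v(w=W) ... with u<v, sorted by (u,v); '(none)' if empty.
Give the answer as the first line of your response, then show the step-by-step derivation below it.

1-2(w=5) 1-3(w=5) 2-7(w=2) 3-6(w=4) 4-6(w=3)

step 1: add edge 2-7 (w=2); MST = {2-7(w=2)}
step 2: add edge 4-6 (w=3); MST = {2-7(w=2) 4-6(w=3)}
step 3: add edge 3-6 (w=4); MST = {2-7(w=2) 3-6(w=4) 4-6(w=3)}
step 4: add edge 1-2 (w=5); MST = {1-2(w=5) 2-7(w=2) 3-6(w=4) 4-6(w=3)}
step 5: add edge 1-3 (w=5); MST = {1-2(w=5) 1-3(w=5) 2-7(w=2) 3-6(w=4) 4-6(w=3)}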